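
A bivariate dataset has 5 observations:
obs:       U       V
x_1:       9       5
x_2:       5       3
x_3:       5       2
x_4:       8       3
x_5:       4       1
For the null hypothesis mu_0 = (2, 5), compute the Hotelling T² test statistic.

Step 1 — sample mean vector:
  mean(U) = (9 + 5 + 5 + 8 + 4) / 5 = 31/5 = 6.2
  mean(V) = (5 + 3 + 2 + 3 + 1) / 5 = 14/5 = 2.8
  x̄ = (6.2, 2.8),  deviation x̄ - mu_0 = (6.2, 2.8) - (2, 5) = (4.2, -2.2).

Step 2 — sample covariance matrix, S[i,j] = (1/(n-1)) · Σ_k (x_{k,i} - mean_i) · (x_{k,j} - mean_j), divisor n-1 = 4:
  S[U,U] = ((2.8)·(2.8) + (-1.2)·(-1.2) + (-1.2)·(-1.2) + (1.8)·(1.8) + (-2.2)·(-2.2)) / 4 = 18.8/4 = 4.7
  S[U,V] = ((2.8)·(2.2) + (-1.2)·(0.2) + (-1.2)·(-0.8) + (1.8)·(0.2) + (-2.2)·(-1.8)) / 4 = 11.2/4 = 2.8
  S[V,V] = ((2.2)·(2.2) + (0.2)·(0.2) + (-0.8)·(-0.8) + (0.2)·(0.2) + (-1.8)·(-1.8)) / 4 = 8.8/4 = 2.2
  S = [[4.7, 2.8],
 [2.8, 2.2]].

Step 3 — invert S. det(S) = 4.7·2.2 - (2.8)² = 2.5.
  S^{-1} = (1/det) · [[d, -b], [-b, a]] = [[0.88, -1.12],
 [-1.12, 1.88]].

Step 4 — quadratic form (x̄ - mu_0)^T · S^{-1} · (x̄ - mu_0):
  S^{-1} · (x̄ - mu_0) = (6.16, -8.84),
  (x̄ - mu_0)^T · [...] = (4.2)·(6.16) + (-2.2)·(-8.84) = 45.32.

Step 5 — scale by n: T² = 5 · 45.32 = 226.6.

T² ≈ 226.6


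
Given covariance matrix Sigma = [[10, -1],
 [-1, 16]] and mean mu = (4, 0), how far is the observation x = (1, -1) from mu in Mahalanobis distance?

Step 1 — centre the observation: (x - mu) = (-3, -1).

Step 2 — invert Sigma. det(Sigma) = 10·16 - (-1)² = 159.
  Sigma^{-1} = (1/det) · [[d, -b], [-b, a]] = [[0.1006, 0.0063],
 [0.0063, 0.0629]].

Step 3 — form the quadratic (x - mu)^T · Sigma^{-1} · (x - mu):
  Sigma^{-1} · (x - mu) = (-0.3082, -0.0818).
  (x - mu)^T · [Sigma^{-1} · (x - mu)] = (-3)·(-0.3082) + (-1)·(-0.0818) = 1.0063.

Step 4 — take square root: d = √(1.0063) ≈ 1.0031.

d(x, mu) = √(1.0063) ≈ 1.0031


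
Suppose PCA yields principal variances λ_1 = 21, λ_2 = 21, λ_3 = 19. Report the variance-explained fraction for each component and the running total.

Step 1 — total variance = trace(Sigma) = Σ λ_i = 21 + 21 + 19 = 61.

Step 2 — fraction explained by component i = λ_i / Σ λ:
  PC1: 21/61 = 0.3443
  PC2: 21/61 = 0.3443
  PC3: 19/61 = 0.3115

Step 3 — cumulative fraction after k components = (λ_1 + ... + λ_k) / Σ λ:
  k = 1: 21/61 = 0.3443
  k = 2: (21 + 21)/61 = 42/61 = 0.6885
  k = 3: (21 + 21 + 19)/61 = 61/61 = 1

Summary (fraction, with percent):

explained: PC1 0.3443 (34.43%), PC2 0.3443 (34.43%), PC3 0.3115 (31.15%);  cumulative: 0.3443, 0.6885, 1


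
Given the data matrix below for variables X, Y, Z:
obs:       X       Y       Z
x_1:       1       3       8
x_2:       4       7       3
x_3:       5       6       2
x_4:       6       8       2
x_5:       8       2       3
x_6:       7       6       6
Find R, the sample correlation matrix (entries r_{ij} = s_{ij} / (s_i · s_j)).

Step 1 — column means:
  mean(X) = (1 + 4 + 5 + 6 + 8 + 7) / 6 = 31/6 = 5.1667
  mean(Y) = (3 + 7 + 6 + 8 + 2 + 6) / 6 = 32/6 = 5.3333
  mean(Z) = (8 + 3 + 2 + 2 + 3 + 6) / 6 = 24/6 = 4

Step 2 — sample variances and covariances s[i,j] = (1/(n-1)) · Σ_k (x_{k,i} - mean_i) · (x_{k,j} - mean_j), with n-1 = 5:
  s[X,X] = ((-4.1667)·(-4.1667) + (-1.1667)·(-1.1667) + (-0.1667)·(-0.1667) + (0.8333)·(0.8333) + (2.8333)·(2.8333) + (1.8333)·(1.8333)) / 5 = 30.8333/5 = 6.1667
  s[X,Y] = ((-4.1667)·(-2.3333) + (-1.1667)·(1.6667) + (-0.1667)·(0.6667) + (0.8333)·(2.6667) + (2.8333)·(-3.3333) + (1.8333)·(0.6667)) / 5 = 1.6667/5 = 0.3333
  s[X,Z] = ((-4.1667)·(4) + (-1.1667)·(-1) + (-0.1667)·(-2) + (0.8333)·(-2) + (2.8333)·(-1) + (1.8333)·(2)) / 5 = -16/5 = -3.2
  s[Y,Y] = ((-2.3333)·(-2.3333) + (1.6667)·(1.6667) + (0.6667)·(0.6667) + (2.6667)·(2.6667) + (-3.3333)·(-3.3333) + (0.6667)·(0.6667)) / 5 = 27.3333/5 = 5.4667
  s[Y,Z] = ((-2.3333)·(4) + (1.6667)·(-1) + (0.6667)·(-2) + (2.6667)·(-2) + (-3.3333)·(-1) + (0.6667)·(2)) / 5 = -13/5 = -2.6
  s[Z,Z] = ((4)·(4) + (-1)·(-1) + (-2)·(-2) + (-2)·(-2) + (-1)·(-1) + (2)·(2)) / 5 = 30/5 = 6
  Sample standard deviations s_i = √(s[i,i]):
  s(X) = √(6.1667) = 2.4833
  s(Y) = √(5.4667) = 2.3381
  s(Z) = √(6) = 2.4495

Step 3 — r_{ij} = s_{ij} / (s_i · s_j):
  r[X,X] = 1 (diagonal).
  r[X,Y] = 0.3333 / (2.4833 · 2.3381) = 0.3333 / 5.8061 = 0.0574
  r[X,Z] = -3.2 / (2.4833 · 2.4495) = -3.2 / 6.0828 = -0.5261
  r[Y,Y] = 1 (diagonal).
  r[Y,Z] = -2.6 / (2.3381 · 2.4495) = -2.6 / 5.7271 = -0.454
  r[Z,Z] = 1 (diagonal).

R is symmetric with unit diagonal. Assembling:

R = [[1, 0.0574, -0.5261],
 [0.0574, 1, -0.454],
 [-0.5261, -0.454, 1]]


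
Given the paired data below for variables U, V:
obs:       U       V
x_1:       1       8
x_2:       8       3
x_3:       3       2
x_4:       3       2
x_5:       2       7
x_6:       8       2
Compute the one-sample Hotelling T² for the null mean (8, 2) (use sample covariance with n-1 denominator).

Step 1 — sample mean vector:
  mean(U) = (1 + 8 + 3 + 3 + 2 + 8) / 6 = 25/6 = 4.1667
  mean(V) = (8 + 3 + 2 + 2 + 7 + 2) / 6 = 24/6 = 4
  x̄ = (4.1667, 4),  deviation x̄ - mu_0 = (4.1667, 4) - (8, 2) = (-3.8333, 2).

Step 2 — sample covariance matrix, S[i,j] = (1/(n-1)) · Σ_k (x_{k,i} - mean_i) · (x_{k,j} - mean_j), divisor n-1 = 5:
  S[U,U] = ((-3.1667)·(-3.1667) + (3.8333)·(3.8333) + (-1.1667)·(-1.1667) + (-1.1667)·(-1.1667) + (-2.1667)·(-2.1667) + (3.8333)·(3.8333)) / 5 = 46.8333/5 = 9.3667
  S[U,V] = ((-3.1667)·(4) + (3.8333)·(-1) + (-1.1667)·(-2) + (-1.1667)·(-2) + (-2.1667)·(3) + (3.8333)·(-2)) / 5 = -26/5 = -5.2
  S[V,V] = ((4)·(4) + (-1)·(-1) + (-2)·(-2) + (-2)·(-2) + (3)·(3) + (-2)·(-2)) / 5 = 38/5 = 7.6
  S = [[9.3667, -5.2],
 [-5.2, 7.6]].

Step 3 — invert S. det(S) = 9.3667·7.6 - (-5.2)² = 44.1467.
  S^{-1} = (1/det) · [[d, -b], [-b, a]] = [[0.1722, 0.1178],
 [0.1178, 0.2122]].

Step 4 — quadratic form (x̄ - mu_0)^T · S^{-1} · (x̄ - mu_0):
  S^{-1} · (x̄ - mu_0) = (-0.4243, -0.0272),
  (x̄ - mu_0)^T · [...] = (-3.8333)·(-0.4243) + (2)·(-0.0272) = 1.5723.

Step 5 — scale by n: T² = 6 · 1.5723 = 9.4337.

T² ≈ 9.4337


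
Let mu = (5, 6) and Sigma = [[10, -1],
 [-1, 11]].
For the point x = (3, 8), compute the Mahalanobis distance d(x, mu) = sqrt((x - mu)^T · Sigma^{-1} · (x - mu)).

Step 1 — centre the observation: (x - mu) = (-2, 2).

Step 2 — invert Sigma. det(Sigma) = 10·11 - (-1)² = 109.
  Sigma^{-1} = (1/det) · [[d, -b], [-b, a]] = [[0.1009, 0.0092],
 [0.0092, 0.0917]].

Step 3 — form the quadratic (x - mu)^T · Sigma^{-1} · (x - mu):
  Sigma^{-1} · (x - mu) = (-0.1835, 0.1651).
  (x - mu)^T · [Sigma^{-1} · (x - mu)] = (-2)·(-0.1835) + (2)·(0.1651) = 0.6972.

Step 4 — take square root: d = √(0.6972) ≈ 0.835.

d(x, mu) = √(0.6972) ≈ 0.835


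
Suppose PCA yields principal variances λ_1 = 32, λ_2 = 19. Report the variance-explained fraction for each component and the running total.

Step 1 — total variance = trace(Sigma) = Σ λ_i = 32 + 19 = 51.

Step 2 — fraction explained by component i = λ_i / Σ λ:
  PC1: 32/51 = 0.6275
  PC2: 19/51 = 0.3725

Step 3 — cumulative fraction after k components = (λ_1 + ... + λ_k) / Σ λ:
  k = 1: 32/51 = 0.6275
  k = 2: (32 + 19)/51 = 51/51 = 1

Summary (fraction, with percent):

explained: PC1 0.6275 (62.75%), PC2 0.3725 (37.25%);  cumulative: 0.6275, 1


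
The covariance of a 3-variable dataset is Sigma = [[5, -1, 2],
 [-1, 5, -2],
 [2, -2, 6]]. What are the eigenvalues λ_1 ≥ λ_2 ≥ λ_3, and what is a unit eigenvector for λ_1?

Step 1 — characteristic polynomial p(λ) = det(λI - Sigma) = λ³ - tr·λ² + c_1·λ - det, where tr = trace, c_1 = sum of the principal 2×2 minors, det = det(Sigma):
  tr = 5 + 5 + 6 = 16,
  c_1 = (5·5 - (-1)²) + (5·6 - (2)²) + (5·6 - (-2)²) = 24 + 26 + 26 = 76,
  det = 5·(5·6 - (-2)²) - (-1)·((-1)·6 - (-2)·(2)) + (2)·((-1)·(-2) - 5·(2)) = 5·(26) - (-1)·(-2) + (2)·(-8) = 112.
  So p(λ) = λ³ - 16λ² + 76λ - 112.
Step 2 — look for an integer root (rational root theorem: any rational root is an integer divisor of 112). Testing λ = 4:
  p(4) = 64 - 256 + 304 - 112 = 0  ✓
  Dividing out (λ - 4): p(λ) = (λ - 4)(λ² - 12λ + 28).
Step 3 — remaining eigenvalues from the quadratic λ² - 12λ + 28 = 0:
  Δ = 12² - 4·28 = 144 - 112 = 32,  λ = (12 ± √32)/2 = (12 ± 5.6569)/2 ≈ 8.8284 or 3.1716.
  Sorted: λ_1 = 8.8284,  λ_2 = 4,  λ_3 = 3.1716  (check: sum = 16 = tr ✓).

Step 4 — unit eigenvector for λ_1 ≈ 8.8284: v spans the null space of (Sigma - λ_1 I), whose rows are
  r_1 = (-3.8284, -1, 2),  r_2 = (-1, -3.8284, -2),  r_3 = (2, -2, -2.8284).
  v is orthogonal to every row, so take v ∝ r_1 × r_2 = ((-1)·(-2) - (2)·(-3.8284), (2)·(-1) - (-3.8284)·(-2), (-3.8284)·(-3.8284) - (-1)·(-1)) ≈ (9.6569, -9.6569, 13.6569).
  Let u = (9.6569, -9.6569, 13.6569).
  ||u|| = √((9.6569)² + (-9.6569)² + (13.6569)²) = √(373.0193) ≈ 19.3137,  v_1 = u/||u|| ≈ (0.5, -0.5, 0.7071) (||v_1|| = 1).

λ_1 = 8.8284,  λ_2 = 4,  λ_3 = 3.1716;  v_1 ≈ (0.5, -0.5, 0.7071)


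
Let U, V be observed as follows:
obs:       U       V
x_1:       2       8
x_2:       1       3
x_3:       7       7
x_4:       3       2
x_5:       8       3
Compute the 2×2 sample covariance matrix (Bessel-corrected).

Step 1 — column means:
  mean(U) = (2 + 1 + 7 + 3 + 8) / 5 = 21/5 = 4.2
  mean(V) = (8 + 3 + 7 + 2 + 3) / 5 = 23/5 = 4.6

Step 2 — sample covariance S[i,j] = (1/(n-1)) · Σ_k (x_{k,i} - mean_i) · (x_{k,j} - mean_j), with n-1 = 4.
  S[U,U] = ((-2.2)·(-2.2) + (-3.2)·(-3.2) + (2.8)·(2.8) + (-1.2)·(-1.2) + (3.8)·(3.8)) / 4 = 38.8/4 = 9.7
  S[U,V] = ((-2.2)·(3.4) + (-3.2)·(-1.6) + (2.8)·(2.4) + (-1.2)·(-2.6) + (3.8)·(-1.6)) / 4 = 1.4/4 = 0.35
  S[V,V] = ((3.4)·(3.4) + (-1.6)·(-1.6) + (2.4)·(2.4) + (-2.6)·(-2.6) + (-1.6)·(-1.6)) / 4 = 29.2/4 = 7.3

S is symmetric (S[j,i] = S[i,j]). Assembling:

S = [[9.7, 0.35],
 [0.35, 7.3]]


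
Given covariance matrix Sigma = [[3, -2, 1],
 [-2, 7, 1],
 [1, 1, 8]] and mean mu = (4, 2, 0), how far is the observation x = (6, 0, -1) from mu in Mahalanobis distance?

Step 1 — centre the observation: (x - mu) = (2, -2, -1).

Step 2 — invert Sigma (cofactor / det for 3×3, or solve directly):
  Sigma^{-1} = [[0.4508, 0.1393, -0.0738],
 [0.1393, 0.1885, -0.041],
 [-0.0738, -0.041, 0.1393]].

Step 3 — form the quadratic (x - mu)^T · Sigma^{-1} · (x - mu):
  Sigma^{-1} · (x - mu) = (0.6967, -0.0574, -0.2049).
  (x - mu)^T · [Sigma^{-1} · (x - mu)] = (2)·(0.6967) + (-2)·(-0.0574) + (-1)·(-0.2049) = 1.7131.

Step 4 — take square root: d = √(1.7131) ≈ 1.3089.

d(x, mu) = √(1.7131) ≈ 1.3089


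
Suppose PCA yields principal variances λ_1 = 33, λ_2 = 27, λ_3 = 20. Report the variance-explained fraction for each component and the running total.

Step 1 — total variance = trace(Sigma) = Σ λ_i = 33 + 27 + 20 = 80.

Step 2 — fraction explained by component i = λ_i / Σ λ:
  PC1: 33/80 = 0.4125
  PC2: 27/80 = 0.3375
  PC3: 20/80 = 0.25

Step 3 — cumulative fraction after k components = (λ_1 + ... + λ_k) / Σ λ:
  k = 1: 33/80 = 0.4125
  k = 2: (33 + 27)/80 = 60/80 = 0.75
  k = 3: (33 + 27 + 20)/80 = 80/80 = 1

Summary (fraction, with percent):

explained: PC1 0.4125 (41.25%), PC2 0.3375 (33.75%), PC3 0.25 (25%);  cumulative: 0.4125, 0.75, 1


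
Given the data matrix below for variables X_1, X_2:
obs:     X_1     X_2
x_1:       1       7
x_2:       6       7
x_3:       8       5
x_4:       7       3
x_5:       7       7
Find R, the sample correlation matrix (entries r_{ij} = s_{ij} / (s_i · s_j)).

Step 1 — column means:
  mean(X_1) = (1 + 6 + 8 + 7 + 7) / 5 = 29/5 = 5.8
  mean(X_2) = (7 + 7 + 5 + 3 + 7) / 5 = 29/5 = 5.8

Step 2 — sample variances and covariances s[i,j] = (1/(n-1)) · Σ_k (x_{k,i} - mean_i) · (x_{k,j} - mean_j), with n-1 = 4:
  s[X_1,X_1] = ((-4.8)·(-4.8) + (0.2)·(0.2) + (2.2)·(2.2) + (1.2)·(1.2) + (1.2)·(1.2)) / 4 = 30.8/4 = 7.7
  s[X_1,X_2] = ((-4.8)·(1.2) + (0.2)·(1.2) + (2.2)·(-0.8) + (1.2)·(-2.8) + (1.2)·(1.2)) / 4 = -9.2/4 = -2.3
  s[X_2,X_2] = ((1.2)·(1.2) + (1.2)·(1.2) + (-0.8)·(-0.8) + (-2.8)·(-2.8) + (1.2)·(1.2)) / 4 = 12.8/4 = 3.2
  Sample standard deviations s_i = √(s[i,i]):
  s(X_1) = √(7.7) = 2.7749
  s(X_2) = √(3.2) = 1.7889

Step 3 — r_{ij} = s_{ij} / (s_i · s_j):
  r[X_1,X_1] = 1 (diagonal).
  r[X_1,X_2] = -2.3 / (2.7749 · 1.7889) = -2.3 / 4.9639 = -0.4633
  r[X_2,X_2] = 1 (diagonal).

R is symmetric with unit diagonal. Assembling:

R = [[1, -0.4633],
 [-0.4633, 1]]


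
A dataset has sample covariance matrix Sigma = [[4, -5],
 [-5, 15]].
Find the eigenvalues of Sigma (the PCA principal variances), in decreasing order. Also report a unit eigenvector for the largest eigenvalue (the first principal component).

Step 1 — characteristic polynomial of 2×2 Sigma:
  det(Sigma - λI) = λ² - trace · λ + det = 0.
  trace = 4 + 15 = 19, det = 4·15 - (-5)² = 35.
Step 2 — discriminant:
  Δ = trace² - 4·det = 361 - 140 = 221.
Step 3 — eigenvalues:
  λ = (trace ± √Δ)/2 = (19 ± 14.8661)/2,
  λ_1 = 16.933,  λ_2 = 2.067.

Step 4 — unit eigenvector for λ_1: solve (Sigma - λ_1 I)v = 0. First row:
  (4 - 16.933)·v_x + (-5)·v_y = 0, i.e. (-12.933)·v_x + (-5)·v_y = 0,
  so v ∝ (b, λ_1 - a) = (-5, 12.933); multiply by -1 so the first entry is positive: u = (5, -12.933).
  ||u|| = √((5)² + (-12.933)²) = √(192.2634) ≈ 13.8659,
  v_1 = u/||u|| ≈ (0.3606, -0.9327) (||v_1|| = 1).

λ_1 = 16.933,  λ_2 = 2.067;  v_1 ≈ (0.3606, -0.9327)


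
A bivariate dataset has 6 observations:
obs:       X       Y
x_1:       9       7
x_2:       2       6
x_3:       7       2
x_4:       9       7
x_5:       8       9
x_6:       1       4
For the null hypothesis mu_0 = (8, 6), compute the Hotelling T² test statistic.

Step 1 — sample mean vector:
  mean(X) = (9 + 2 + 7 + 9 + 8 + 1) / 6 = 36/6 = 6
  mean(Y) = (7 + 6 + 2 + 7 + 9 + 4) / 6 = 35/6 = 5.8333
  x̄ = (6, 5.8333),  deviation x̄ - mu_0 = (6, 5.8333) - (8, 6) = (-2, -0.1667).

Step 2 — sample covariance matrix, S[i,j] = (1/(n-1)) · Σ_k (x_{k,i} - mean_i) · (x_{k,j} - mean_j), divisor n-1 = 5:
  S[X,X] = ((3)·(3) + (-4)·(-4) + (1)·(1) + (3)·(3) + (2)·(2) + (-5)·(-5)) / 5 = 64/5 = 12.8
  S[X,Y] = ((3)·(1.1667) + (-4)·(0.1667) + (1)·(-3.8333) + (3)·(1.1667) + (2)·(3.1667) + (-5)·(-1.8333)) / 5 = 18/5 = 3.6
  S[Y,Y] = ((1.1667)·(1.1667) + (0.1667)·(0.1667) + (-3.8333)·(-3.8333) + (1.1667)·(1.1667) + (3.1667)·(3.1667) + (-1.8333)·(-1.8333)) / 5 = 30.8333/5 = 6.1667
  S = [[12.8, 3.6],
 [3.6, 6.1667]].

Step 3 — invert S. det(S) = 12.8·6.1667 - (3.6)² = 65.9733.
  S^{-1} = (1/det) · [[d, -b], [-b, a]] = [[0.0935, -0.0546],
 [-0.0546, 0.194]].

Step 4 — quadratic form (x̄ - mu_0)^T · S^{-1} · (x̄ - mu_0):
  S^{-1} · (x̄ - mu_0) = (-0.1778, 0.0768),
  (x̄ - mu_0)^T · [...] = (-2)·(-0.1778) + (-0.1667)·(0.0768) = 0.3429.

Step 5 — scale by n: T² = 6 · 0.3429 = 2.0574.

T² ≈ 2.0574


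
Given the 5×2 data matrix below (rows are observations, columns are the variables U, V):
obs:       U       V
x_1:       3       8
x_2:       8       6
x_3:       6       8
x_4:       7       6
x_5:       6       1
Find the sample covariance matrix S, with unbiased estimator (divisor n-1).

Step 1 — column means:
  mean(U) = (3 + 8 + 6 + 7 + 6) / 5 = 30/5 = 6
  mean(V) = (8 + 6 + 8 + 6 + 1) / 5 = 29/5 = 5.8

Step 2 — sample covariance S[i,j] = (1/(n-1)) · Σ_k (x_{k,i} - mean_i) · (x_{k,j} - mean_j), with n-1 = 4.
  S[U,U] = ((-3)·(-3) + (2)·(2) + (0)·(0) + (1)·(1) + (0)·(0)) / 4 = 14/4 = 3.5
  S[U,V] = ((-3)·(2.2) + (2)·(0.2) + (0)·(2.2) + (1)·(0.2) + (0)·(-4.8)) / 4 = -6/4 = -1.5
  S[V,V] = ((2.2)·(2.2) + (0.2)·(0.2) + (2.2)·(2.2) + (0.2)·(0.2) + (-4.8)·(-4.8)) / 4 = 32.8/4 = 8.2

S is symmetric (S[j,i] = S[i,j]). Assembling:

S = [[3.5, -1.5],
 [-1.5, 8.2]]


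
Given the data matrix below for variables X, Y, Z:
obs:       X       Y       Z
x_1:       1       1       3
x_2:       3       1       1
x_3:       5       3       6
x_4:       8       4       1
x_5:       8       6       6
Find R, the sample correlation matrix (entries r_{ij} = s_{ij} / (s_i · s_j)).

Step 1 — column means:
  mean(X) = (1 + 3 + 5 + 8 + 8) / 5 = 25/5 = 5
  mean(Y) = (1 + 1 + 3 + 4 + 6) / 5 = 15/5 = 3
  mean(Z) = (3 + 1 + 6 + 1 + 6) / 5 = 17/5 = 3.4

Step 2 — sample variances and covariances s[i,j] = (1/(n-1)) · Σ_k (x_{k,i} - mean_i) · (x_{k,j} - mean_j), with n-1 = 4:
  s[X,X] = ((-4)·(-4) + (-2)·(-2) + (0)·(0) + (3)·(3) + (3)·(3)) / 4 = 38/4 = 9.5
  s[X,Y] = ((-4)·(-2) + (-2)·(-2) + (0)·(0) + (3)·(1) + (3)·(3)) / 4 = 24/4 = 6
  s[X,Z] = ((-4)·(-0.4) + (-2)·(-2.4) + (0)·(2.6) + (3)·(-2.4) + (3)·(2.6)) / 4 = 7/4 = 1.75
  s[Y,Y] = ((-2)·(-2) + (-2)·(-2) + (0)·(0) + (1)·(1) + (3)·(3)) / 4 = 18/4 = 4.5
  s[Y,Z] = ((-2)·(-0.4) + (-2)·(-2.4) + (0)·(2.6) + (1)·(-2.4) + (3)·(2.6)) / 4 = 11/4 = 2.75
  s[Z,Z] = ((-0.4)·(-0.4) + (-2.4)·(-2.4) + (2.6)·(2.6) + (-2.4)·(-2.4) + (2.6)·(2.6)) / 4 = 25.2/4 = 6.3
  Sample standard deviations s_i = √(s[i,i]):
  s(X) = √(9.5) = 3.0822
  s(Y) = √(4.5) = 2.1213
  s(Z) = √(6.3) = 2.51

Step 3 — r_{ij} = s_{ij} / (s_i · s_j):
  r[X,X] = 1 (diagonal).
  r[X,Y] = 6 / (3.0822 · 2.1213) = 6 / 6.5383 = 0.9177
  r[X,Z] = 1.75 / (3.0822 · 2.51) = 1.75 / 7.7363 = 0.2262
  r[Y,Y] = 1 (diagonal).
  r[Y,Z] = 2.75 / (2.1213 · 2.51) = 2.75 / 5.3245 = 0.5165
  r[Z,Z] = 1 (diagonal).

R is symmetric with unit diagonal. Assembling:

R = [[1, 0.9177, 0.2262],
 [0.9177, 1, 0.5165],
 [0.2262, 0.5165, 1]]


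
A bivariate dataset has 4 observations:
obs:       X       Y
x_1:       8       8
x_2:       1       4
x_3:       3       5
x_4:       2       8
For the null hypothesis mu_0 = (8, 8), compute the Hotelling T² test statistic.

Step 1 — sample mean vector:
  mean(X) = (8 + 1 + 3 + 2) / 4 = 14/4 = 3.5
  mean(Y) = (8 + 4 + 5 + 8) / 4 = 25/4 = 6.25
  x̄ = (3.5, 6.25),  deviation x̄ - mu_0 = (3.5, 6.25) - (8, 8) = (-4.5, -1.75).

Step 2 — sample covariance matrix, S[i,j] = (1/(n-1)) · Σ_k (x_{k,i} - mean_i) · (x_{k,j} - mean_j), divisor n-1 = 3:
  S[X,X] = ((4.5)·(4.5) + (-2.5)·(-2.5) + (-0.5)·(-0.5) + (-1.5)·(-1.5)) / 3 = 29/3 = 9.6667
  S[X,Y] = ((4.5)·(1.75) + (-2.5)·(-2.25) + (-0.5)·(-1.25) + (-1.5)·(1.75)) / 3 = 11.5/3 = 3.8333
  S[Y,Y] = ((1.75)·(1.75) + (-2.25)·(-2.25) + (-1.25)·(-1.25) + (1.75)·(1.75)) / 3 = 12.75/3 = 4.25
  S = [[9.6667, 3.8333],
 [3.8333, 4.25]].

Step 3 — invert S. det(S) = 9.6667·4.25 - (3.8333)² = 26.3889.
  S^{-1} = (1/det) · [[d, -b], [-b, a]] = [[0.1611, -0.1453],
 [-0.1453, 0.3663]].

Step 4 — quadratic form (x̄ - mu_0)^T · S^{-1} · (x̄ - mu_0):
  S^{-1} · (x̄ - mu_0) = (-0.4705, 0.0126),
  (x̄ - mu_0)^T · [...] = (-4.5)·(-0.4705) + (-1.75)·(0.0126) = 2.0953.

Step 5 — scale by n: T² = 4 · 2.0953 = 8.3811.

T² ≈ 8.3811


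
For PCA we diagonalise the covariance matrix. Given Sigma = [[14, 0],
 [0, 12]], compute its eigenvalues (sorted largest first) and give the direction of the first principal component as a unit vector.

Step 1 — characteristic polynomial of 2×2 Sigma:
  det(Sigma - λI) = λ² - trace · λ + det = 0.
  trace = 14 + 12 = 26, det = 14·12 - (0)² = 168.
Step 2 — discriminant:
  Δ = trace² - 4·det = 676 - 672 = 4.
Step 3 — eigenvalues:
  λ = (trace ± √Δ)/2 = (26 ± 2)/2,
  λ_1 = 14,  λ_2 = 12.

Step 4 — unit eigenvector for λ_1: Sigma is diagonal, so its eigenvectors are the coordinate axes. λ_1 = 14 is the diagonal entry on the first coordinate axis, hence
  v_1 = (1, 0) (||v_1|| = 1).

λ_1 = 14,  λ_2 = 12;  v_1 ≈ (1, 0)


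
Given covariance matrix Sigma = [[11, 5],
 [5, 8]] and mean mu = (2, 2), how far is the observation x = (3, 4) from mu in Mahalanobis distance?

Step 1 — centre the observation: (x - mu) = (1, 2).

Step 2 — invert Sigma. det(Sigma) = 11·8 - (5)² = 63.
  Sigma^{-1} = (1/det) · [[d, -b], [-b, a]] = [[0.127, -0.0794],
 [-0.0794, 0.1746]].

Step 3 — form the quadratic (x - mu)^T · Sigma^{-1} · (x - mu):
  Sigma^{-1} · (x - mu) = (-0.0317, 0.2698).
  (x - mu)^T · [Sigma^{-1} · (x - mu)] = (1)·(-0.0317) + (2)·(0.2698) = 0.5079.

Step 4 — take square root: d = √(0.5079) ≈ 0.7127.

d(x, mu) = √(0.5079) ≈ 0.7127


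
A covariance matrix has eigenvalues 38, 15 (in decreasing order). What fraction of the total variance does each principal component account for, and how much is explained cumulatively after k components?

Step 1 — total variance = trace(Sigma) = Σ λ_i = 38 + 15 = 53.

Step 2 — fraction explained by component i = λ_i / Σ λ:
  PC1: 38/53 = 0.717
  PC2: 15/53 = 0.283

Step 3 — cumulative fraction after k components = (λ_1 + ... + λ_k) / Σ λ:
  k = 1: 38/53 = 0.717
  k = 2: (38 + 15)/53 = 53/53 = 1

Summary (fraction, with percent):

explained: PC1 0.717 (71.7%), PC2 0.283 (28.3%);  cumulative: 0.717, 1


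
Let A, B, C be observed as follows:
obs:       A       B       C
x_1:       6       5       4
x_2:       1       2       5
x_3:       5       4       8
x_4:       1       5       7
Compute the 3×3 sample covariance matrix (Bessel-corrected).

Step 1 — column means:
  mean(A) = (6 + 1 + 5 + 1) / 4 = 13/4 = 3.25
  mean(B) = (5 + 2 + 4 + 5) / 4 = 16/4 = 4
  mean(C) = (4 + 5 + 8 + 7) / 4 = 24/4 = 6

Step 2 — sample covariance S[i,j] = (1/(n-1)) · Σ_k (x_{k,i} - mean_i) · (x_{k,j} - mean_j), with n-1 = 3.
  S[A,A] = ((2.75)·(2.75) + (-2.25)·(-2.25) + (1.75)·(1.75) + (-2.25)·(-2.25)) / 3 = 20.75/3 = 6.9167
  S[A,B] = ((2.75)·(1) + (-2.25)·(-2) + (1.75)·(0) + (-2.25)·(1)) / 3 = 5/3 = 1.6667
  S[A,C] = ((2.75)·(-2) + (-2.25)·(-1) + (1.75)·(2) + (-2.25)·(1)) / 3 = -2/3 = -0.6667
  S[B,B] = ((1)·(1) + (-2)·(-2) + (0)·(0) + (1)·(1)) / 3 = 6/3 = 2
  S[B,C] = ((1)·(-2) + (-2)·(-1) + (0)·(2) + (1)·(1)) / 3 = 1/3 = 0.3333
  S[C,C] = ((-2)·(-2) + (-1)·(-1) + (2)·(2) + (1)·(1)) / 3 = 10/3 = 3.3333

S is symmetric (S[j,i] = S[i,j]). Assembling:

S = [[6.9167, 1.6667, -0.6667],
 [1.6667, 2, 0.3333],
 [-0.6667, 0.3333, 3.3333]]


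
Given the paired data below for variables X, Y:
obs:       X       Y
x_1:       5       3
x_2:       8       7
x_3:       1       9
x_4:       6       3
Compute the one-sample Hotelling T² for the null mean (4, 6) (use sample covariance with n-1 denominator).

Step 1 — sample mean vector:
  mean(X) = (5 + 8 + 1 + 6) / 4 = 20/4 = 5
  mean(Y) = (3 + 7 + 9 + 3) / 4 = 22/4 = 5.5
  x̄ = (5, 5.5),  deviation x̄ - mu_0 = (5, 5.5) - (4, 6) = (1, -0.5).

Step 2 — sample covariance matrix, S[i,j] = (1/(n-1)) · Σ_k (x_{k,i} - mean_i) · (x_{k,j} - mean_j), divisor n-1 = 3:
  S[X,X] = ((0)·(0) + (3)·(3) + (-4)·(-4) + (1)·(1)) / 3 = 26/3 = 8.6667
  S[X,Y] = ((0)·(-2.5) + (3)·(1.5) + (-4)·(3.5) + (1)·(-2.5)) / 3 = -12/3 = -4
  S[Y,Y] = ((-2.5)·(-2.5) + (1.5)·(1.5) + (3.5)·(3.5) + (-2.5)·(-2.5)) / 3 = 27/3 = 9
  S = [[8.6667, -4],
 [-4, 9]].

Step 3 — invert S. det(S) = 8.6667·9 - (-4)² = 62.
  S^{-1} = (1/det) · [[d, -b], [-b, a]] = [[0.1452, 0.0645],
 [0.0645, 0.1398]].

Step 4 — quadratic form (x̄ - mu_0)^T · S^{-1} · (x̄ - mu_0):
  S^{-1} · (x̄ - mu_0) = (0.1129, -0.0054),
  (x̄ - mu_0)^T · [...] = (1)·(0.1129) + (-0.5)·(-0.0054) = 0.1156.

Step 5 — scale by n: T² = 4 · 0.1156 = 0.4624.

T² ≈ 0.4624


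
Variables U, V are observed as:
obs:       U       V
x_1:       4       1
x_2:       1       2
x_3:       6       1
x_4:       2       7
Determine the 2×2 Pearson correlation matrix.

Step 1 — column means:
  mean(U) = (4 + 1 + 6 + 2) / 4 = 13/4 = 3.25
  mean(V) = (1 + 2 + 1 + 7) / 4 = 11/4 = 2.75

Step 2 — sample variances and covariances s[i,j] = (1/(n-1)) · Σ_k (x_{k,i} - mean_i) · (x_{k,j} - mean_j), with n-1 = 3:
  s[U,U] = ((0.75)·(0.75) + (-2.25)·(-2.25) + (2.75)·(2.75) + (-1.25)·(-1.25)) / 3 = 14.75/3 = 4.9167
  s[U,V] = ((0.75)·(-1.75) + (-2.25)·(-0.75) + (2.75)·(-1.75) + (-1.25)·(4.25)) / 3 = -9.75/3 = -3.25
  s[V,V] = ((-1.75)·(-1.75) + (-0.75)·(-0.75) + (-1.75)·(-1.75) + (4.25)·(4.25)) / 3 = 24.75/3 = 8.25
  Sample standard deviations s_i = √(s[i,i]):
  s(U) = √(4.9167) = 2.2174
  s(V) = √(8.25) = 2.8723

Step 3 — r_{ij} = s_{ij} / (s_i · s_j):
  r[U,U] = 1 (diagonal).
  r[U,V] = -3.25 / (2.2174 · 2.8723) = -3.25 / 6.3689 = -0.5103
  r[V,V] = 1 (diagonal).

R is symmetric with unit diagonal. Assembling:

R = [[1, -0.5103],
 [-0.5103, 1]]


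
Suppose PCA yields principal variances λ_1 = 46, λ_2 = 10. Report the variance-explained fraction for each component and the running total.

Step 1 — total variance = trace(Sigma) = Σ λ_i = 46 + 10 = 56.

Step 2 — fraction explained by component i = λ_i / Σ λ:
  PC1: 46/56 = 0.8214
  PC2: 10/56 = 0.1786

Step 3 — cumulative fraction after k components = (λ_1 + ... + λ_k) / Σ λ:
  k = 1: 46/56 = 0.8214
  k = 2: (46 + 10)/56 = 56/56 = 1

Summary (fraction, with percent):

explained: PC1 0.8214 (82.14%), PC2 0.1786 (17.86%);  cumulative: 0.8214, 1


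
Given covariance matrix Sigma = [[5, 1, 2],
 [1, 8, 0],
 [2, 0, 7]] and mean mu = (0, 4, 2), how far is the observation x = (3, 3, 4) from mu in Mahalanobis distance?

Step 1 — centre the observation: (x - mu) = (3, -1, 2).

Step 2 — invert Sigma (cofactor / det for 3×3, or solve directly):
  Sigma^{-1} = [[0.2324, -0.029, -0.0664],
 [-0.029, 0.1286, 0.0083],
 [-0.0664, 0.0083, 0.1618]].

Step 3 — form the quadratic (x - mu)^T · Sigma^{-1} · (x - mu):
  Sigma^{-1} · (x - mu) = (0.5934, -0.1992, 0.1162).
  (x - mu)^T · [Sigma^{-1} · (x - mu)] = (3)·(0.5934) + (-1)·(-0.1992) + (2)·(0.1162) = 2.2116.

Step 4 — take square root: d = √(2.2116) ≈ 1.4872.

d(x, mu) = √(2.2116) ≈ 1.4872


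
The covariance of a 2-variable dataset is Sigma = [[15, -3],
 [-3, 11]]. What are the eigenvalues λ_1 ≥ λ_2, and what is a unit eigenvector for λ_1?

Step 1 — characteristic polynomial of 2×2 Sigma:
  det(Sigma - λI) = λ² - trace · λ + det = 0.
  trace = 15 + 11 = 26, det = 15·11 - (-3)² = 156.
Step 2 — discriminant:
  Δ = trace² - 4·det = 676 - 624 = 52.
Step 3 — eigenvalues:
  λ = (trace ± √Δ)/2 = (26 ± 7.2111)/2,
  λ_1 = 16.6056,  λ_2 = 9.3944.

Step 4 — unit eigenvector for λ_1: solve (Sigma - λ_1 I)v = 0. First row:
  (15 - 16.6056)·v_x + (-3)·v_y = 0, i.e. (-1.6056)·v_x + (-3)·v_y = 0,
  so v ∝ (b, λ_1 - a) = (-3, 1.6056); multiply by -1 so the first entry is positive: u = (3, -1.6056).
  ||u|| = √((3)² + (-1.6056)²) = √(11.5778) ≈ 3.4026,
  v_1 = u/||u|| ≈ (0.8817, -0.4719) (||v_1|| = 1).

λ_1 = 16.6056,  λ_2 = 9.3944;  v_1 ≈ (0.8817, -0.4719)


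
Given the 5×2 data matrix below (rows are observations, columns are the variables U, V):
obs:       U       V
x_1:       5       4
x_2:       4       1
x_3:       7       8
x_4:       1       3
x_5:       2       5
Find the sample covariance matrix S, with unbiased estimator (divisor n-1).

Step 1 — column means:
  mean(U) = (5 + 4 + 7 + 1 + 2) / 5 = 19/5 = 3.8
  mean(V) = (4 + 1 + 8 + 3 + 5) / 5 = 21/5 = 4.2

Step 2 — sample covariance S[i,j] = (1/(n-1)) · Σ_k (x_{k,i} - mean_i) · (x_{k,j} - mean_j), with n-1 = 4.
  S[U,U] = ((1.2)·(1.2) + (0.2)·(0.2) + (3.2)·(3.2) + (-2.8)·(-2.8) + (-1.8)·(-1.8)) / 4 = 22.8/4 = 5.7
  S[U,V] = ((1.2)·(-0.2) + (0.2)·(-3.2) + (3.2)·(3.8) + (-2.8)·(-1.2) + (-1.8)·(0.8)) / 4 = 13.2/4 = 3.3
  S[V,V] = ((-0.2)·(-0.2) + (-3.2)·(-3.2) + (3.8)·(3.8) + (-1.2)·(-1.2) + (0.8)·(0.8)) / 4 = 26.8/4 = 6.7

S is symmetric (S[j,i] = S[i,j]). Assembling:

S = [[5.7, 3.3],
 [3.3, 6.7]]


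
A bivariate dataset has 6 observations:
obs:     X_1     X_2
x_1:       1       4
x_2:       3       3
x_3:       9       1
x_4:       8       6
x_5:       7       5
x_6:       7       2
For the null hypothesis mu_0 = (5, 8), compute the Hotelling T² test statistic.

Step 1 — sample mean vector:
  mean(X_1) = (1 + 3 + 9 + 8 + 7 + 7) / 6 = 35/6 = 5.8333
  mean(X_2) = (4 + 3 + 1 + 6 + 5 + 2) / 6 = 21/6 = 3.5
  x̄ = (5.8333, 3.5),  deviation x̄ - mu_0 = (5.8333, 3.5) - (5, 8) = (0.8333, -4.5).

Step 2 — sample covariance matrix, S[i,j] = (1/(n-1)) · Σ_k (x_{k,i} - mean_i) · (x_{k,j} - mean_j), divisor n-1 = 5:
  S[X_1,X_1] = ((-4.8333)·(-4.8333) + (-2.8333)·(-2.8333) + (3.1667)·(3.1667) + (2.1667)·(2.1667) + (1.1667)·(1.1667) + (1.1667)·(1.1667)) / 5 = 48.8333/5 = 9.7667
  S[X_1,X_2] = ((-4.8333)·(0.5) + (-2.8333)·(-0.5) + (3.1667)·(-2.5) + (2.1667)·(2.5) + (1.1667)·(1.5) + (1.1667)·(-1.5)) / 5 = -3.5/5 = -0.7
  S[X_2,X_2] = ((0.5)·(0.5) + (-0.5)·(-0.5) + (-2.5)·(-2.5) + (2.5)·(2.5) + (1.5)·(1.5) + (-1.5)·(-1.5)) / 5 = 17.5/5 = 3.5
  S = [[9.7667, -0.7],
 [-0.7, 3.5]].

Step 3 — invert S. det(S) = 9.7667·3.5 - (-0.7)² = 33.6933.
  S^{-1} = (1/det) · [[d, -b], [-b, a]] = [[0.1039, 0.0208],
 [0.0208, 0.2899]].

Step 4 — quadratic form (x̄ - mu_0)^T · S^{-1} · (x̄ - mu_0):
  S^{-1} · (x̄ - mu_0) = (-0.0069, -1.2871),
  (x̄ - mu_0)^T · [...] = (0.8333)·(-0.0069) + (-4.5)·(-1.2871) = 5.7862.

Step 5 — scale by n: T² = 6 · 5.7862 = 34.7171.

T² ≈ 34.7171


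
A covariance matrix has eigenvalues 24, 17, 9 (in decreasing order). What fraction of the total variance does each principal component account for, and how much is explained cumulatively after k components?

Step 1 — total variance = trace(Sigma) = Σ λ_i = 24 + 17 + 9 = 50.

Step 2 — fraction explained by component i = λ_i / Σ λ:
  PC1: 24/50 = 0.48
  PC2: 17/50 = 0.34
  PC3: 9/50 = 0.18

Step 3 — cumulative fraction after k components = (λ_1 + ... + λ_k) / Σ λ:
  k = 1: 24/50 = 0.48
  k = 2: (24 + 17)/50 = 41/50 = 0.82
  k = 3: (24 + 17 + 9)/50 = 50/50 = 1

Summary (fraction, with percent):

explained: PC1 0.48 (48%), PC2 0.34 (34%), PC3 0.18 (18%);  cumulative: 0.48, 0.82, 1


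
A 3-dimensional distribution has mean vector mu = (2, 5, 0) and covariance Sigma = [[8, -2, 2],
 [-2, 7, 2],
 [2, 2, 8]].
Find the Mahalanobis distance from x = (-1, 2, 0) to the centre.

Step 1 — centre the observation: (x - mu) = (-3, -3, 0).

Step 2 — invert Sigma (cofactor / det for 3×3, or solve directly):
  Sigma^{-1} = [[0.1529, 0.0588, -0.0529],
 [0.0588, 0.1765, -0.0588],
 [-0.0529, -0.0588, 0.1529]].

Step 3 — form the quadratic (x - mu)^T · Sigma^{-1} · (x - mu):
  Sigma^{-1} · (x - mu) = (-0.6353, -0.7059, 0.3353).
  (x - mu)^T · [Sigma^{-1} · (x - mu)] = (-3)·(-0.6353) + (-3)·(-0.7059) + (0)·(0.3353) = 4.0235.

Step 4 — take square root: d = √(4.0235) ≈ 2.0059.

d(x, mu) = √(4.0235) ≈ 2.0059


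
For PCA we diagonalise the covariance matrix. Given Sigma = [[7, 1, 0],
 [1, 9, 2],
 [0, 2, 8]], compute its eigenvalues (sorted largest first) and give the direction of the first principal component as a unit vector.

Step 1 — characteristic polynomial p(λ) = det(λI - Sigma) = λ³ - tr·λ² + c_1·λ - det, where tr = trace, c_1 = sum of the principal 2×2 minors, det = det(Sigma):
  tr = 7 + 9 + 8 = 24,
  c_1 = (7·9 - (1)²) + (7·8 - (0)²) + (9·8 - (2)²) = 62 + 56 + 68 = 186,
  det = 7·(9·8 - (2)²) - (1)·((1)·8 - (2)·(0)) + (0)·((1)·(2) - 9·(0)) = 7·(68) - (1)·(8) + (0)·(2) = 468.
  So p(λ) = λ³ - 24λ² + 186λ - 468.
Step 2 — look for an integer root (rational root theorem: any rational root is an integer divisor of 468). Testing λ = 6:
  p(6) = 216 - 864 + 1116 - 468 = 0  ✓
  Dividing out (λ - 6): p(λ) = (λ - 6)(λ² - 18λ + 78).
Step 3 — remaining eigenvalues from the quadratic λ² - 18λ + 78 = 0:
  Δ = 18² - 4·78 = 324 - 312 = 12,  λ = (18 ± √12)/2 = (18 ± 3.4641)/2 ≈ 10.7321 or 7.2679.
  Sorted: λ_1 = 10.7321,  λ_2 = 7.2679,  λ_3 = 6  (check: sum = 24 = tr ✓).

Step 4 — unit eigenvector for λ_1 ≈ 10.7321: v spans the null space of (Sigma - λ_1 I), whose rows are
  r_1 = (-3.7321, 1, 0),  r_2 = (1, -1.7321, 2),  r_3 = (0, 2, -2.7321).
  v is orthogonal to every row, so take v ∝ r_1 × r_2 = ((1)·(2) - (0)·(-1.7321), (0)·(1) - (-3.7321)·(2), (-3.7321)·(-1.7321) - (1)·(1)) ≈ (2, 7.4641, 5.4641).
  Let u = (2, 7.4641, 5.4641).
  ||u|| = √((2)² + (7.4641)² + (5.4641)²) = √(89.5692) ≈ 9.4641,  v_1 = u/||u|| ≈ (0.2113, 0.7887, 0.5774) (||v_1|| = 1).

λ_1 = 10.7321,  λ_2 = 7.2679,  λ_3 = 6;  v_1 ≈ (0.2113, 0.7887, 0.5774)


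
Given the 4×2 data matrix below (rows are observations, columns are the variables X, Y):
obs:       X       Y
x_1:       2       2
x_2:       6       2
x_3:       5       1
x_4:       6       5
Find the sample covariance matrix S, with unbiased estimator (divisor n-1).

Step 1 — column means:
  mean(X) = (2 + 6 + 5 + 6) / 4 = 19/4 = 4.75
  mean(Y) = (2 + 2 + 1 + 5) / 4 = 10/4 = 2.5

Step 2 — sample covariance S[i,j] = (1/(n-1)) · Σ_k (x_{k,i} - mean_i) · (x_{k,j} - mean_j), with n-1 = 3.
  S[X,X] = ((-2.75)·(-2.75) + (1.25)·(1.25) + (0.25)·(0.25) + (1.25)·(1.25)) / 3 = 10.75/3 = 3.5833
  S[X,Y] = ((-2.75)·(-0.5) + (1.25)·(-0.5) + (0.25)·(-1.5) + (1.25)·(2.5)) / 3 = 3.5/3 = 1.1667
  S[Y,Y] = ((-0.5)·(-0.5) + (-0.5)·(-0.5) + (-1.5)·(-1.5) + (2.5)·(2.5)) / 3 = 9/3 = 3

S is symmetric (S[j,i] = S[i,j]). Assembling:

S = [[3.5833, 1.1667],
 [1.1667, 3]]


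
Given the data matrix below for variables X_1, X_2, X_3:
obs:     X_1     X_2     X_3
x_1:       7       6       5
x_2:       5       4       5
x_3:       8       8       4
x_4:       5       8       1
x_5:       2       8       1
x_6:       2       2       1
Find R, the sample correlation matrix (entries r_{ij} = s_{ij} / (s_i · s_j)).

Step 1 — column means:
  mean(X_1) = (7 + 5 + 8 + 5 + 2 + 2) / 6 = 29/6 = 4.8333
  mean(X_2) = (6 + 4 + 8 + 8 + 8 + 2) / 6 = 36/6 = 6
  mean(X_3) = (5 + 5 + 4 + 1 + 1 + 1) / 6 = 17/6 = 2.8333

Step 2 — sample variances and covariances s[i,j] = (1/(n-1)) · Σ_k (x_{k,i} - mean_i) · (x_{k,j} - mean_j), with n-1 = 5:
  s[X_1,X_1] = ((2.1667)·(2.1667) + (0.1667)·(0.1667) + (3.1667)·(3.1667) + (0.1667)·(0.1667) + (-2.8333)·(-2.8333) + (-2.8333)·(-2.8333)) / 5 = 30.8333/5 = 6.1667
  s[X_1,X_2] = ((2.1667)·(0) + (0.1667)·(-2) + (3.1667)·(2) + (0.1667)·(2) + (-2.8333)·(2) + (-2.8333)·(-4)) / 5 = 12/5 = 2.4
  s[X_1,X_3] = ((2.1667)·(2.1667) + (0.1667)·(2.1667) + (3.1667)·(1.1667) + (0.1667)·(-1.8333) + (-2.8333)·(-1.8333) + (-2.8333)·(-1.8333)) / 5 = 18.8333/5 = 3.7667
  s[X_2,X_2] = ((0)·(0) + (-2)·(-2) + (2)·(2) + (2)·(2) + (2)·(2) + (-4)·(-4)) / 5 = 32/5 = 6.4
  s[X_2,X_3] = ((0)·(2.1667) + (-2)·(2.1667) + (2)·(1.1667) + (2)·(-1.8333) + (2)·(-1.8333) + (-4)·(-1.8333)) / 5 = -2/5 = -0.4
  s[X_3,X_3] = ((2.1667)·(2.1667) + (2.1667)·(2.1667) + (1.1667)·(1.1667) + (-1.8333)·(-1.8333) + (-1.8333)·(-1.8333) + (-1.8333)·(-1.8333)) / 5 = 20.8333/5 = 4.1667
  Sample standard deviations s_i = √(s[i,i]):
  s(X_1) = √(6.1667) = 2.4833
  s(X_2) = √(6.4) = 2.5298
  s(X_3) = √(4.1667) = 2.0412

Step 3 — r_{ij} = s_{ij} / (s_i · s_j):
  r[X_1,X_1] = 1 (diagonal).
  r[X_1,X_2] = 2.4 / (2.4833 · 2.5298) = 2.4 / 6.2823 = 0.382
  r[X_1,X_3] = 3.7667 / (2.4833 · 2.0412) = 3.7667 / 5.069 = 0.7431
  r[X_2,X_2] = 1 (diagonal).
  r[X_2,X_3] = -0.4 / (2.5298 · 2.0412) = -0.4 / 5.164 = -0.0775
  r[X_3,X_3] = 1 (diagonal).

R is symmetric with unit diagonal. Assembling:

R = [[1, 0.382, 0.7431],
 [0.382, 1, -0.0775],
 [0.7431, -0.0775, 1]]


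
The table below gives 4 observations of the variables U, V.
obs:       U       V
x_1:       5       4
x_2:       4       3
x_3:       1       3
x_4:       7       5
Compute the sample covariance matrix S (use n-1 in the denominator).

Step 1 — column means:
  mean(U) = (5 + 4 + 1 + 7) / 4 = 17/4 = 4.25
  mean(V) = (4 + 3 + 3 + 5) / 4 = 15/4 = 3.75

Step 2 — sample covariance S[i,j] = (1/(n-1)) · Σ_k (x_{k,i} - mean_i) · (x_{k,j} - mean_j), with n-1 = 3.
  S[U,U] = ((0.75)·(0.75) + (-0.25)·(-0.25) + (-3.25)·(-3.25) + (2.75)·(2.75)) / 3 = 18.75/3 = 6.25
  S[U,V] = ((0.75)·(0.25) + (-0.25)·(-0.75) + (-3.25)·(-0.75) + (2.75)·(1.25)) / 3 = 6.25/3 = 2.0833
  S[V,V] = ((0.25)·(0.25) + (-0.75)·(-0.75) + (-0.75)·(-0.75) + (1.25)·(1.25)) / 3 = 2.75/3 = 0.9167

S is symmetric (S[j,i] = S[i,j]). Assembling:

S = [[6.25, 2.0833],
 [2.0833, 0.9167]]


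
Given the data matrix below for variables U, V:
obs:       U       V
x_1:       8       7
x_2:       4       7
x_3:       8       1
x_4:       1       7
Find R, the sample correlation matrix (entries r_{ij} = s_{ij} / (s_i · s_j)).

Step 1 — column means:
  mean(U) = (8 + 4 + 8 + 1) / 4 = 21/4 = 5.25
  mean(V) = (7 + 7 + 1 + 7) / 4 = 22/4 = 5.5

Step 2 — sample variances and covariances s[i,j] = (1/(n-1)) · Σ_k (x_{k,i} - mean_i) · (x_{k,j} - mean_j), with n-1 = 3:
  s[U,U] = ((2.75)·(2.75) + (-1.25)·(-1.25) + (2.75)·(2.75) + (-4.25)·(-4.25)) / 3 = 34.75/3 = 11.5833
  s[U,V] = ((2.75)·(1.5) + (-1.25)·(1.5) + (2.75)·(-4.5) + (-4.25)·(1.5)) / 3 = -16.5/3 = -5.5
  s[V,V] = ((1.5)·(1.5) + (1.5)·(1.5) + (-4.5)·(-4.5) + (1.5)·(1.5)) / 3 = 27/3 = 9
  Sample standard deviations s_i = √(s[i,i]):
  s(U) = √(11.5833) = 3.4034
  s(V) = √(9) = 3

Step 3 — r_{ij} = s_{ij} / (s_i · s_j):
  r[U,U] = 1 (diagonal).
  r[U,V] = -5.5 / (3.4034 · 3) = -5.5 / 10.2103 = -0.5387
  r[V,V] = 1 (diagonal).

R is symmetric with unit diagonal. Assembling:

R = [[1, -0.5387],
 [-0.5387, 1]]


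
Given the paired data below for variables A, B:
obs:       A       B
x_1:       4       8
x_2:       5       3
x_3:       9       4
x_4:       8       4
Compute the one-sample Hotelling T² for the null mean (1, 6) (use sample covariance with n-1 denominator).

Step 1 — sample mean vector:
  mean(A) = (4 + 5 + 9 + 8) / 4 = 26/4 = 6.5
  mean(B) = (8 + 3 + 4 + 4) / 4 = 19/4 = 4.75
  x̄ = (6.5, 4.75),  deviation x̄ - mu_0 = (6.5, 4.75) - (1, 6) = (5.5, -1.25).

Step 2 — sample covariance matrix, S[i,j] = (1/(n-1)) · Σ_k (x_{k,i} - mean_i) · (x_{k,j} - mean_j), divisor n-1 = 3:
  S[A,A] = ((-2.5)·(-2.5) + (-1.5)·(-1.5) + (2.5)·(2.5) + (1.5)·(1.5)) / 3 = 17/3 = 5.6667
  S[A,B] = ((-2.5)·(3.25) + (-1.5)·(-1.75) + (2.5)·(-0.75) + (1.5)·(-0.75)) / 3 = -8.5/3 = -2.8333
  S[B,B] = ((3.25)·(3.25) + (-1.75)·(-1.75) + (-0.75)·(-0.75) + (-0.75)·(-0.75)) / 3 = 14.75/3 = 4.9167
  S = [[5.6667, -2.8333],
 [-2.8333, 4.9167]].

Step 3 — invert S. det(S) = 5.6667·4.9167 - (-2.8333)² = 19.8333.
  S^{-1} = (1/det) · [[d, -b], [-b, a]] = [[0.2479, 0.1429],
 [0.1429, 0.2857]].

Step 4 — quadratic form (x̄ - mu_0)^T · S^{-1} · (x̄ - mu_0):
  S^{-1} · (x̄ - mu_0) = (1.1849, 0.4286),
  (x̄ - mu_0)^T · [...] = (5.5)·(1.1849) + (-1.25)·(0.4286) = 5.9811.

Step 5 — scale by n: T² = 4 · 5.9811 = 23.9244.

T² ≈ 23.9244


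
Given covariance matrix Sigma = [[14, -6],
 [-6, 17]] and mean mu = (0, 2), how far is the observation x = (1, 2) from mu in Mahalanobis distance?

Step 1 — centre the observation: (x - mu) = (1, 0).

Step 2 — invert Sigma. det(Sigma) = 14·17 - (-6)² = 202.
  Sigma^{-1} = (1/det) · [[d, -b], [-b, a]] = [[0.0842, 0.0297],
 [0.0297, 0.0693]].

Step 3 — form the quadratic (x - mu)^T · Sigma^{-1} · (x - mu):
  Sigma^{-1} · (x - mu) = (0.0842, 0.0297).
  (x - mu)^T · [Sigma^{-1} · (x - mu)] = (1)·(0.0842) + (0)·(0.0297) = 0.0842.

Step 4 — take square root: d = √(0.0842) ≈ 0.2901.

d(x, mu) = √(0.0842) ≈ 0.2901


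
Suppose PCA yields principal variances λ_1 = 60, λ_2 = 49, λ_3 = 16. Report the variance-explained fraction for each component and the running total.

Step 1 — total variance = trace(Sigma) = Σ λ_i = 60 + 49 + 16 = 125.

Step 2 — fraction explained by component i = λ_i / Σ λ:
  PC1: 60/125 = 0.48
  PC2: 49/125 = 0.392
  PC3: 16/125 = 0.128

Step 3 — cumulative fraction after k components = (λ_1 + ... + λ_k) / Σ λ:
  k = 1: 60/125 = 0.48
  k = 2: (60 + 49)/125 = 109/125 = 0.872
  k = 3: (60 + 49 + 16)/125 = 125/125 = 1

Summary (fraction, with percent):

explained: PC1 0.48 (48%), PC2 0.392 (39.2%), PC3 0.128 (12.8%);  cumulative: 0.48, 0.872, 1


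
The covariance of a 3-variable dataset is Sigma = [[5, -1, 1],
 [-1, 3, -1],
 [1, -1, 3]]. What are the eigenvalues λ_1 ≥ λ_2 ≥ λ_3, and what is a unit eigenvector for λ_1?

Step 1 — characteristic polynomial p(λ) = det(λI - Sigma) = λ³ - tr·λ² + c_1·λ - det, where tr = trace, c_1 = sum of the principal 2×2 minors, det = det(Sigma):
  tr = 5 + 3 + 3 = 11,
  c_1 = (5·3 - (-1)²) + (5·3 - (1)²) + (3·3 - (-1)²) = 14 + 14 + 8 = 36,
  det = 5·(3·3 - (-1)²) - (-1)·((-1)·3 - (-1)·(1)) + (1)·((-1)·(-1) - 3·(1)) = 5·(8) - (-1)·(-2) + (1)·(-2) = 36.
  So p(λ) = λ³ - 11λ² + 36λ - 36.
Step 2 — look for an integer root (rational root theorem: any rational root is an integer divisor of 36). Testing λ = 2:
  p(2) = 8 - 44 + 72 - 36 = 0  ✓
  Dividing out (λ - 2): p(λ) = (λ - 2)(λ² - 9λ + 18).
Step 3 — remaining eigenvalues from the quadratic λ² - 9λ + 18 = 0:
  Δ = 9² - 4·18 = 81 - 72 = 9,  λ = (9 ± √9)/2 = (9 ± 3)/2 = 6 or 3.
  Sorted: λ_1 = 6,  λ_2 = 3,  λ_3 = 2  (check: sum = 11 = tr ✓).

Step 4 — unit eigenvector for λ_1 = 6: v spans the null space of (Sigma - λ_1 I), whose rows are
  r_1 = (-1, -1, 1),  r_2 = (-1, -3, -1),  r_3 = (1, -1, -3).
  v is orthogonal to every row, so take v ∝ r_1 × r_2 = ((-1)·(-1) - (1)·(-3), (1)·(-1) - (-1)·(-1), (-1)·(-3) - (-1)·(-1)) = (4, -2, 2).
  Rescale (divide by 2): u = (2, -1, 1).
  ||u|| = √((2)² + (-1)² + (1)²) = √(6) ≈ 2.4495,  v_1 = u/||u|| ≈ (0.8165, -0.4082, 0.4082) (||v_1|| = 1).

λ_1 = 6,  λ_2 = 3,  λ_3 = 2;  v_1 ≈ (0.8165, -0.4082, 0.4082)
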